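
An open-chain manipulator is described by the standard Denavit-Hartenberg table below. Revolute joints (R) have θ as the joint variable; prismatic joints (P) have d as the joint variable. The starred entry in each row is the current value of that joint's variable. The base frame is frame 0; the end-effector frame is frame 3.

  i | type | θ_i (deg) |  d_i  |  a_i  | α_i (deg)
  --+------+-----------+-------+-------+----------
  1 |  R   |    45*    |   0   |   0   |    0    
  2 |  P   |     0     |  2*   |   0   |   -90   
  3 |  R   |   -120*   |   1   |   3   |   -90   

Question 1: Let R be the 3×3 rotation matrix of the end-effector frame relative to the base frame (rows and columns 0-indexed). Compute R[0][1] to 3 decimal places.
End-effector y-axis (col 1 of R) = (0.7071,-0.7071,-0.0000)
R[0][1] = 0.7071

0.707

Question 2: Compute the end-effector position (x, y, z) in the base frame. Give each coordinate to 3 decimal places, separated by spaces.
after link 1: o_1 = (0.0000, 0.0000, 0.0000)
after link 2: o_2 = (0.0000, 0.0000, 2.0000)
after link 3: o_3 = (-1.7678, -0.3536, 4.5981)

-1.768 -0.354 4.598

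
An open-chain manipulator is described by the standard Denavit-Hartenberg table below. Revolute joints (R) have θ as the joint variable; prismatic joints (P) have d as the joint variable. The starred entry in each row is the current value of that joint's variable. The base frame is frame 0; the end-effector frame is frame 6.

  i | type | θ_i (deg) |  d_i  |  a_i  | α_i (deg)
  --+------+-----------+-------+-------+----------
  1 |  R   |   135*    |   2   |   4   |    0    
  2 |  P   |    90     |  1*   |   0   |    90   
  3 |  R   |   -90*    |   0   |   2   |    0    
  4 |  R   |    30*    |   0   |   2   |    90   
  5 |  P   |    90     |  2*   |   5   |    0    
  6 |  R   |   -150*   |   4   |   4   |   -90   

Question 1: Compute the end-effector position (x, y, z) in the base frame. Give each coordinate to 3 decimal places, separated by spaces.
-1.654 6.174 -5.464

after link 1: o_1 = (-2.8284, 2.8284, 2.0000)
after link 2: o_2 = (-2.8284, 2.8284, 3.0000)
after link 3: o_3 = (-2.8284, 2.8284, 1.0000)
after link 4: o_4 = (-3.5355, 2.1213, -0.7321)
after link 5: o_5 = (-5.8463, 6.8816, -1.7321)
after link 6: o_6 = (-1.6545, 6.1745, -5.4641)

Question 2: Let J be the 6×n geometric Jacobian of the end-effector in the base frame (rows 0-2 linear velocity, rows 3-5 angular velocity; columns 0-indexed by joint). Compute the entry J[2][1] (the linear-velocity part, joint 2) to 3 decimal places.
prismatic axis z_1 = (0.0000,0.0000,1.0000)
J_v[:, 1] = z_1; J_ω[:, 1] = (0,0,0)
entry J[2][1] = 1.0000

1.000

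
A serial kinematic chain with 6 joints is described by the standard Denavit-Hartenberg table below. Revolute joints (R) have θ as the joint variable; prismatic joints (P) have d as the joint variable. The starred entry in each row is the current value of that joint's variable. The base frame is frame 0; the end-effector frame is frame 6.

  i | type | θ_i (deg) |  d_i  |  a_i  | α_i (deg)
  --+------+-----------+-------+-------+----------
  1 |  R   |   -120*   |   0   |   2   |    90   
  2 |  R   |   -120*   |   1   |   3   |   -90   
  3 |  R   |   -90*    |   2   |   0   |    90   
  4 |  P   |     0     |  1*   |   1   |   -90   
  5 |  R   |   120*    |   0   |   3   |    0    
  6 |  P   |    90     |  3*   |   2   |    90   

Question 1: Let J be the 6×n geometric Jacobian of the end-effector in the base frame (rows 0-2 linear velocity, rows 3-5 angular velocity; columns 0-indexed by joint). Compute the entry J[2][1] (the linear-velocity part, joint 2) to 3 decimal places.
axis z_1 = (-0.8660,0.5000,0.0000); lever o_n−o_1 = (-0.1986,-2.8080,-5.6160)
cross product → J_v[:, 1] = (-2.8080,-4.8636,2.5311)
J_ω[:, 1] = z_1
entry J[2][1] = 2.5311

2.531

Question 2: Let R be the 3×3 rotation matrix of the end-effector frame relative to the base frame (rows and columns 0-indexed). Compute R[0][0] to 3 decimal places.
End-effector x-axis (col 0 of R) = (0.6250,-0.6495,0.4330)
R[0][0] = 0.6250

0.625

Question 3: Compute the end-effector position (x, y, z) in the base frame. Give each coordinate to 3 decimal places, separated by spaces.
-1.199 -4.540 -5.616

after link 1: o_1 = (-1.0000, -1.7321, 0.0000)
after link 2: o_2 = (-1.1160, 0.0670, -2.5981)
after link 3: o_3 = (-1.9821, -1.4330, -3.5981)
after link 4: o_4 = (-3.0981, -1.3660, -2.7321)
after link 5: o_5 = (-1.1495, -0.9910, -4.9821)
after link 6: o_6 = (-1.1986, -4.5401, -5.6160)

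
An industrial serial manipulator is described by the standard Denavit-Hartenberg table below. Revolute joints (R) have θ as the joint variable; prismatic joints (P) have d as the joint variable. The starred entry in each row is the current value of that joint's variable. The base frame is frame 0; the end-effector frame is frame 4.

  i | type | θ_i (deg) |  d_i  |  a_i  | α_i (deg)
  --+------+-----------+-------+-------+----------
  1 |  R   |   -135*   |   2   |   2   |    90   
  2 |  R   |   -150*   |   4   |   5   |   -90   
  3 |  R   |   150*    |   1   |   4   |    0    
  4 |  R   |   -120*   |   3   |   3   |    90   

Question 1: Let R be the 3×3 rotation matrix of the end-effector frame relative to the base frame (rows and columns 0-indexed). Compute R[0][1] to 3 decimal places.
End-effector y-axis (col 1 of R) = (-0.3536,-0.3536,-0.8660)
R[0][1] = -0.3536

-0.354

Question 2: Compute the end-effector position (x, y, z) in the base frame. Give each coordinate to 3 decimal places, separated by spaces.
-0.650 0.057 -3.531

after link 1: o_1 = (-1.4142, -1.4142, 2.0000)
after link 2: o_2 = (-1.1808, 4.4761, -0.5000)
after link 3: o_3 = (-2.2414, 0.5870, 0.3660)
after link 4: o_4 = (-0.6504, 0.0567, -3.5311)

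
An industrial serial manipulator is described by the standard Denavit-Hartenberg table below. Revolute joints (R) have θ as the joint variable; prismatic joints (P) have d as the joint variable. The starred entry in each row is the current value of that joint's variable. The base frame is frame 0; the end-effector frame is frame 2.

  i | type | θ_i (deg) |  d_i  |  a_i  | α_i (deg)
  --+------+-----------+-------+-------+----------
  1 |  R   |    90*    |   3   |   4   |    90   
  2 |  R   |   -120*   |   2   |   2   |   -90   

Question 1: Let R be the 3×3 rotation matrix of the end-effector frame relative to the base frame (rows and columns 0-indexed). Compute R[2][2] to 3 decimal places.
End-effector z-axis (col 2 of R) = (0.0000,0.8660,-0.5000)
R[2][2] = -0.5000

-0.500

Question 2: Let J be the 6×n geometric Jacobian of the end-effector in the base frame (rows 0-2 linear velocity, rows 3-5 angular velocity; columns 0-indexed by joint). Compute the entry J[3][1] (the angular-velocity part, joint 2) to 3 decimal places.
1.000

axis z_1 = (1.0000,-0.0000,0.0000); lever o_n−o_1 = (2.0000,-1.0000,-1.7321)
cross product → J_v[:, 1] = (0.0000,1.7321,-1.0000)
J_ω[:, 1] = z_1
entry J[3][1] = 1.0000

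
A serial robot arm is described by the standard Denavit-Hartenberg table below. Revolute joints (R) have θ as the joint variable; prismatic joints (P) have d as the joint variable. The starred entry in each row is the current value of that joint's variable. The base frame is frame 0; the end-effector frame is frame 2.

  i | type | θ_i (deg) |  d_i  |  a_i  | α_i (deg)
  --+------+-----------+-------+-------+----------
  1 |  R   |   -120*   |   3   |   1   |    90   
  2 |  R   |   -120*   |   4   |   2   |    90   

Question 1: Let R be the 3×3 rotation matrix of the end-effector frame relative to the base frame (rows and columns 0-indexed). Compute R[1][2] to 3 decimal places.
End-effector z-axis (col 2 of R) = (0.4330,0.7500,0.5000)
R[1][2] = 0.7500

0.750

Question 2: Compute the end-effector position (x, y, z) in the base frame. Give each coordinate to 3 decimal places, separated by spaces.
-3.464 2.000 1.268

after link 1: o_1 = (-0.5000, -0.8660, 3.0000)
after link 2: o_2 = (-3.4641, 2.0000, 1.2679)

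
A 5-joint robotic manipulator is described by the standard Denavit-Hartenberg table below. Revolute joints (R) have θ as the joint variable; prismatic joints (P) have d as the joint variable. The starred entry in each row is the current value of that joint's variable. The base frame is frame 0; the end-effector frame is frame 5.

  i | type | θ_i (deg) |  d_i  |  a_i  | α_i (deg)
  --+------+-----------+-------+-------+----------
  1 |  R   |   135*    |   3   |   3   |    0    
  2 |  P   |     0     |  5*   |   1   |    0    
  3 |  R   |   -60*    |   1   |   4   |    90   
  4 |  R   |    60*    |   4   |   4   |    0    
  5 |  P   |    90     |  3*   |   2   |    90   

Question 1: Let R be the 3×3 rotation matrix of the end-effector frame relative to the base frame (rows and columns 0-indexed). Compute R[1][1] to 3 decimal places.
End-effector y-axis (col 1 of R) = (0.9659,-0.2588,0.0000)
R[1][1] = -0.2588

-0.259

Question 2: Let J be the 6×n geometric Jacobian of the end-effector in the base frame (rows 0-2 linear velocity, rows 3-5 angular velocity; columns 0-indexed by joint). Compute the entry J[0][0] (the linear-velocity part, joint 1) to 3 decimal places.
axis z_0 = ẑ; lever o_n−o_0 = (5.0377,5.1392,13.4641)
cross product → J_v[:, 0] = (-5.1392,5.0377,0.0000)
J_ω[:, 0] = z_0
entry J[0][0] = -5.1392

-5.139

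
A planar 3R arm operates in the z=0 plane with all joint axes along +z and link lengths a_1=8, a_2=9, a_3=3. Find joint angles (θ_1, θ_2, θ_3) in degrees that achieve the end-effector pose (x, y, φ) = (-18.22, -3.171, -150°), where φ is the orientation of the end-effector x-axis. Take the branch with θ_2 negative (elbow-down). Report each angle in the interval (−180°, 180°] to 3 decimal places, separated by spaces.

-150.003 -44.992 44.995

wrist centre = target − a_3·(cos φ, sin φ) = (-15.6219, -1.6710)
cos θ_2 = (246.8367−8²−9²)/(2·8·9) = 0.7072; θ_2 = -44.9925° (elbow-down)
β = atan2(-1.6710,-15.6219) = -173.8946°; ψ = atan2(-6.3631,14.3648) = -23.8917°
θ_1 = β − ψ = -150.0028°
θ_3 = φ − θ_1 − θ_2 = 44.9953° (wrapped to (-180°,180°])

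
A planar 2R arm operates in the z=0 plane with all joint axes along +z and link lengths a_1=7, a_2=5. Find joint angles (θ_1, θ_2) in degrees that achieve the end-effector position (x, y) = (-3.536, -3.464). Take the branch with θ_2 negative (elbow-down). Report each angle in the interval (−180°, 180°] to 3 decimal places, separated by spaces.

cos θ_2 = (24.5026−7²−5²)/(2·7·5) = -0.7071; θ_2 = -134.9999° (elbow-down)
β = atan2(-3.4640,-3.5360) = -135.5893°; ψ = atan2(-3.5355,3.4645) = -45.5817°
θ_1 = β − ψ = -90.0076°

-90.008 -135.000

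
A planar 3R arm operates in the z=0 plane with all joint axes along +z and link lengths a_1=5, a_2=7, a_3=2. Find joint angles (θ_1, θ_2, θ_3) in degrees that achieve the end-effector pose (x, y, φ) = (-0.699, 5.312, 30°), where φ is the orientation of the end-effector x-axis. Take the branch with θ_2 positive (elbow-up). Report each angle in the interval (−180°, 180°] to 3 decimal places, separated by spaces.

wrist centre = target − a_3·(cos φ, sin φ) = (-2.4311, 4.3120)
cos θ_2 = (24.5034−5²−7²)/(2·5·7) = -0.7071; θ_2 = 134.9990° (elbow-up)
β = atan2(4.3120,-2.4311) = 119.4138°; ψ = atan2(4.9498,0.0503) = 89.4174°
θ_1 = β − ψ = 29.9964°
θ_3 = φ − θ_1 − θ_2 = -134.9954° (wrapped to (-180°,180°])

29.996 134.999 -134.995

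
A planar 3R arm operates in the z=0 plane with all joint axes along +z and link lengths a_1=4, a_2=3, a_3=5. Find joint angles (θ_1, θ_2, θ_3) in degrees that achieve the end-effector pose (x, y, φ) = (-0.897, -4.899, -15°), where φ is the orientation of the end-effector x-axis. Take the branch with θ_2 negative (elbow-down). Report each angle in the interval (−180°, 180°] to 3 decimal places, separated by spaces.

-135.012 -29.976 149.988

wrist centre = target − a_3·(cos φ, sin φ) = (-5.7266, -3.6049)
cos θ_2 = (45.7896−4²−3²)/(2·4·3) = 0.8662; θ_2 = -29.9761° (elbow-down)
β = atan2(-3.6049,-5.7266) = -147.8096°; ψ = atan2(-1.4989,6.5987) = -12.7977°
θ_1 = β − ψ = -135.0119°
θ_3 = φ − θ_1 − θ_2 = 149.9880° (wrapped to (-180°,180°])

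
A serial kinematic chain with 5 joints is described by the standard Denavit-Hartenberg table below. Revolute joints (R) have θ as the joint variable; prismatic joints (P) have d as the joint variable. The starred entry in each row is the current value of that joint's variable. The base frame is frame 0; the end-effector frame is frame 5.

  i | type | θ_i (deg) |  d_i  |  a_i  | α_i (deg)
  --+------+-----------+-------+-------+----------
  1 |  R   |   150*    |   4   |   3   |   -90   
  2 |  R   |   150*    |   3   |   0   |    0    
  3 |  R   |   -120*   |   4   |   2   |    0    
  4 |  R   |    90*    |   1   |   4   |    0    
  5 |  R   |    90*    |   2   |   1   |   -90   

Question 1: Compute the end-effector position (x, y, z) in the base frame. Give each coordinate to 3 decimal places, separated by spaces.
-6.616 -7.727 0.036

after link 1: o_1 = (-2.5981, 1.5000, 4.0000)
after link 2: o_2 = (-4.0981, -1.0981, 4.0000)
after link 3: o_3 = (-7.5981, -3.6962, 3.0000)
after link 4: o_4 = (-6.3660, -5.5622, -0.4641)
after link 5: o_5 = (-6.6160, -7.7272, 0.0359)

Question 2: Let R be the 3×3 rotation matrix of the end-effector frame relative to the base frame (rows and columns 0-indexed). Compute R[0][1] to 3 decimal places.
End-effector y-axis (col 1 of R) = (0.5000,0.8660,-0.0000)
R[0][1] = 0.5000

0.500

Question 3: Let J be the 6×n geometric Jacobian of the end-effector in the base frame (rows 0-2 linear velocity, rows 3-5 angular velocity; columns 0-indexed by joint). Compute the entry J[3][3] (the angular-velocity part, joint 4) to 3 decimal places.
-0.500

axis z_3 = (-0.5000,-0.8660,0.0000); lever o_n−o_3 = (0.9821,-4.0311,-2.9641)
cross product → J_v[:, 3] = (2.5670,-1.4821,2.8660)
J_ω[:, 3] = z_3
entry J[3][3] = -0.5000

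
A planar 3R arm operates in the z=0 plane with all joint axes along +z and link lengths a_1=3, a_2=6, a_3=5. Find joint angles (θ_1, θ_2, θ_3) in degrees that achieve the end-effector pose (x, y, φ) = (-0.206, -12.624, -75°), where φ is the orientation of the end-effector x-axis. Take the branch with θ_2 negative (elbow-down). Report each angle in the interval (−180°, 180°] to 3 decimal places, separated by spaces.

-60.004 -59.995 44.999

wrist centre = target − a_3·(cos φ, sin φ) = (-1.5001, -7.7944)
cos θ_2 = (63.0025−3²−6²)/(2·3·6) = 0.5001; θ_2 = -59.9954° (elbow-down)
β = atan2(-7.7944,-1.5001) = -100.8939°; ψ = atan2(-5.1959,6.0004) = -40.8901°
θ_1 = β − ψ = -60.0038°
θ_3 = φ − θ_1 − θ_2 = 44.9992° (wrapped to (-180°,180°])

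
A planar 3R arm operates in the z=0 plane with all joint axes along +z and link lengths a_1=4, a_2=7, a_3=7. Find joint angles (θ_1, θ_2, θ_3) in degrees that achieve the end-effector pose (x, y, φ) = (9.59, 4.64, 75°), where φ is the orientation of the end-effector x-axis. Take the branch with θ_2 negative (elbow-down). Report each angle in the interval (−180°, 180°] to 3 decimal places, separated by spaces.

44.997 -89.998 120.000

wrist centre = target − a_3·(cos φ, sin φ) = (7.7783, -2.1215)
cos θ_2 = (65.0021−4²−7²)/(2·4·7) = 0.0000; θ_2 = -89.9978° (elbow-down)
β = atan2(-2.1215,7.7783) = -15.2560°; ψ = atan2(-7.0000,4.0003) = -60.2535°
θ_1 = β − ψ = 44.9974°
θ_3 = φ − θ_1 − θ_2 = 120.0004° (wrapped to (-180°,180°])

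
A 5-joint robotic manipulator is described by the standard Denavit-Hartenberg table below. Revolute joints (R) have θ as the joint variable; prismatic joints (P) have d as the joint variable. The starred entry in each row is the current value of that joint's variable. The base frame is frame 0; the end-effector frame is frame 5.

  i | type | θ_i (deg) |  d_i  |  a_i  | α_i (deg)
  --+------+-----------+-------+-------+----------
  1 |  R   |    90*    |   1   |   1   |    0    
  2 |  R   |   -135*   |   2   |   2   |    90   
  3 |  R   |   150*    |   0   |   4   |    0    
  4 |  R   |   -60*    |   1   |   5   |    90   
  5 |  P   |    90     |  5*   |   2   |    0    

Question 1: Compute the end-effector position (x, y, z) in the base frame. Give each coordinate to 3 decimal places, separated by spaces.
after link 1: o_1 = (0.0000, 1.0000, 1.0000)
after link 2: o_2 = (1.4142, -0.4142, 3.0000)
after link 3: o_3 = (-1.0353, 2.0353, 5.0000)
after link 4: o_4 = (-1.7424, 1.3282, 10.0000)
after link 5: o_5 = (0.3789, -3.6216, 10.0000)

0.379 -3.622 10.000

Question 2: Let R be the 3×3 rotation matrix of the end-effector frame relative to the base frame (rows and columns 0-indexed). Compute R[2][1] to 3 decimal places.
End-effector y-axis (col 1 of R) = (0.0000,-0.0000,-1.0000)
R[2][1] = -1.0000

-1.000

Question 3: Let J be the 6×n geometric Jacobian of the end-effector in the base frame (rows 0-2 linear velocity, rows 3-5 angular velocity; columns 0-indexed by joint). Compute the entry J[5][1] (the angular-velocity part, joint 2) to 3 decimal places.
axis z_1 = (0.0000,0.0000,1.0000); lever o_n−o_1 = (0.3789,-4.6216,9.0000)
cross product → J_v[:, 1] = (4.6216,0.3789,-0.0000)
J_ω[:, 1] = z_1
entry J[5][1] = 1.0000

1.000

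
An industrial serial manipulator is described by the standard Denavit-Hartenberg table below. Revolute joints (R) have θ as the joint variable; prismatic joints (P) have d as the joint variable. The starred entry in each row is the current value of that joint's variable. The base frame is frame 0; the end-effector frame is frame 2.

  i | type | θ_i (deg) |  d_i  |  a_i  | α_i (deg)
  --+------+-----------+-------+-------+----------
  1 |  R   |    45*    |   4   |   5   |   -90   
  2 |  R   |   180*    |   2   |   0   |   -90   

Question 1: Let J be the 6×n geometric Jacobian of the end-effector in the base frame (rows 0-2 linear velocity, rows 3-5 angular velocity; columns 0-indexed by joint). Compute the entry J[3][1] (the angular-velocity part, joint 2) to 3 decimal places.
-0.707

axis z_1 = (-0.7071,0.7071,0.0000); lever o_n−o_1 = (-1.4142,1.4142,0.0000)
cross product → J_v[:, 1] = (-0.0000,-0.0000,-0.0000)
J_ω[:, 1] = z_1
entry J[3][1] = -0.7071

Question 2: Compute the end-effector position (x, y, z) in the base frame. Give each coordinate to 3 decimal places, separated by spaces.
2.121 4.950 4.000

after link 1: o_1 = (3.5355, 3.5355, 4.0000)
after link 2: o_2 = (2.1213, 4.9497, 4.0000)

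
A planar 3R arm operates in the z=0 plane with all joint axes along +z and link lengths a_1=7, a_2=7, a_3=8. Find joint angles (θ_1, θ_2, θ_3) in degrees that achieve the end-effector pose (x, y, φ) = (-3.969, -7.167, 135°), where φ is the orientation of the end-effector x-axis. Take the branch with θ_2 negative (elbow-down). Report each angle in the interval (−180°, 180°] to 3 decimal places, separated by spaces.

wrist centre = target − a_3·(cos φ, sin φ) = (1.6879, -12.8239)
cos θ_2 = (167.3001−7²−7²)/(2·7·7) = 0.7071; θ_2 = -44.9970° (elbow-down)
β = atan2(-12.8239,1.6879) = -82.5019°; ψ = atan2(-4.9495,11.9500) = -22.4985°
θ_1 = β − ψ = -60.0034°
θ_3 = φ − θ_1 − θ_2 = -119.9996° (wrapped to (-180°,180°])

-60.003 -44.997 -120.000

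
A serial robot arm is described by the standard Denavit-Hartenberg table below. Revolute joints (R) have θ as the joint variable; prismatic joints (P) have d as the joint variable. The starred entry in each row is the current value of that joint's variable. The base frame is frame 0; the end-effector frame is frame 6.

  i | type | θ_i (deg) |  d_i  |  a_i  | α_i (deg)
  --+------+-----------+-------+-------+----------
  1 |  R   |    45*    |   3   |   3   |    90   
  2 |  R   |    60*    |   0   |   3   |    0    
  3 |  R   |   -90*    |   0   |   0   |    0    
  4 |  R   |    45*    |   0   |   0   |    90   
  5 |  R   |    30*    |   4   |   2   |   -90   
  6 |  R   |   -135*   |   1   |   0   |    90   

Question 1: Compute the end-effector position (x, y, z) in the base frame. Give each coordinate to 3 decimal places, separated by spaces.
6.075 3.436 2.053

after link 1: o_1 = (2.1213, 2.1213, 3.0000)
after link 2: o_2 = (3.1820, 3.1820, 5.5981)
after link 3: o_3 = (3.1820, 3.1820, 5.5981)
after link 4: o_4 = (3.1820, 3.1820, 5.5981)
after link 5: o_5 = (5.8042, 4.3899, 2.1827)
after link 6: o_6 = (6.0750, 3.4361, 2.0533)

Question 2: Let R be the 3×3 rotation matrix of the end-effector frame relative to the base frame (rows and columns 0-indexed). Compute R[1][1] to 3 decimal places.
End-effector y-axis (col 1 of R) = (0.2709,-0.9539,-0.1294)
R[1][1] = -0.9539

-0.954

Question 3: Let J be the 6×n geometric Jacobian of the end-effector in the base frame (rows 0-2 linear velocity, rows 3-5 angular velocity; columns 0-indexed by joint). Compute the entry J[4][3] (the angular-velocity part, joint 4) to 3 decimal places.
axis z_3 = (0.7071,-0.7071,0.0000); lever o_n−o_3 = (2.8930,0.2541,-3.5448)
cross product → J_v[:, 3] = (2.5066,2.5066,2.2253)
J_ω[:, 3] = z_3
entry J[4][3] = -0.7071

-0.707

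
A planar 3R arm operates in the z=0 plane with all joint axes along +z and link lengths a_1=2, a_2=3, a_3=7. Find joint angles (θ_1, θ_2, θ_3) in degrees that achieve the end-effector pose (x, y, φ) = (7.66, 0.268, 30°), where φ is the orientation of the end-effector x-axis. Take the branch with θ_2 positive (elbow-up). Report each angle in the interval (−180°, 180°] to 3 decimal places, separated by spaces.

-120.007 90.005 60.002

wrist centre = target − a_3·(cos φ, sin φ) = (1.5978, -3.2320)
cos θ_2 = (12.9989−2²−3²)/(2·2·3) = -0.0001; θ_2 = 90.0054° (elbow-up)
β = atan2(-3.2320,1.5978) = -63.6933°; ψ = atan2(3.0000,1.9997) = 56.3137°
θ_1 = β − ψ = -120.0070°
θ_3 = φ − θ_1 − θ_2 = 60.0016° (wrapped to (-180°,180°])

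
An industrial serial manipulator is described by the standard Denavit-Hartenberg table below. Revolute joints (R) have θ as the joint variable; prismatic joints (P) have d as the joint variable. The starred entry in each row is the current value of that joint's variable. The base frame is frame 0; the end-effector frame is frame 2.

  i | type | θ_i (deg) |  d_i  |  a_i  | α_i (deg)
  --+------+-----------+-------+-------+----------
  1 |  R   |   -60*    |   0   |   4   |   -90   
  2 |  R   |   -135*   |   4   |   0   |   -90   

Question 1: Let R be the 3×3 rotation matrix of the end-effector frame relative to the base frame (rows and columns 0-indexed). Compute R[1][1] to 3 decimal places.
-0.500

End-effector y-axis (col 1 of R) = (-0.8660,-0.5000,-0.0000)
R[1][1] = -0.5000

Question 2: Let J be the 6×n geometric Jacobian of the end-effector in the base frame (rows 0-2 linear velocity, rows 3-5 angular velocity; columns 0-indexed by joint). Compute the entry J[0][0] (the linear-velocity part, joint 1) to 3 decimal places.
1.464

axis z_0 = ẑ; lever o_n−o_0 = (5.4641,-1.4641,0.0000)
cross product → J_v[:, 0] = (1.4641,5.4641,-0.0000)
J_ω[:, 0] = z_0
entry J[0][0] = 1.4641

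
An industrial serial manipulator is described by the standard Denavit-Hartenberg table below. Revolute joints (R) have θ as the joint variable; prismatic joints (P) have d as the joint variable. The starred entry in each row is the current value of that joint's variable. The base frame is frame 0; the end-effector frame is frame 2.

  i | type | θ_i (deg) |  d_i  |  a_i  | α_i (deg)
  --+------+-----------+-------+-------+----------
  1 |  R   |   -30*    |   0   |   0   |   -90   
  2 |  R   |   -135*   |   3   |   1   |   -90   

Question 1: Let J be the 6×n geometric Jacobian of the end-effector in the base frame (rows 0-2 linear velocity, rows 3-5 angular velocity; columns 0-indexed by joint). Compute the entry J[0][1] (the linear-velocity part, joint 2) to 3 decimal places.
0.612

axis z_1 = (0.5000,0.8660,0.0000); lever o_n−o_1 = (0.8876,2.9516,0.7071)
cross product → J_v[:, 1] = (0.6124,-0.3536,0.7071)
J_ω[:, 1] = z_1
entry J[0][1] = 0.6124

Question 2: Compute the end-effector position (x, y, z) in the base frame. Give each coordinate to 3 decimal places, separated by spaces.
0.888 2.952 0.707

after link 1: o_1 = (0.0000, 0.0000, 0.0000)
after link 2: o_2 = (0.8876, 2.9516, 0.7071)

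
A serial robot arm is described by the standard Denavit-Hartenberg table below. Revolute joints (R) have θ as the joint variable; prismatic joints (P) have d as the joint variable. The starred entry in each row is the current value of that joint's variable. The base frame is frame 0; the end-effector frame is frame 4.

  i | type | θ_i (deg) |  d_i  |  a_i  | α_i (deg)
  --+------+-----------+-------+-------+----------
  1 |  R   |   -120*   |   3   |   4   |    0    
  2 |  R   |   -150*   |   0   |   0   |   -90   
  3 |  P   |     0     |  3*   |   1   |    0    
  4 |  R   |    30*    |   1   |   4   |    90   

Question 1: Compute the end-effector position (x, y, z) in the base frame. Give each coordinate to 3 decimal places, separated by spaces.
after link 1: o_1 = (-2.0000, -3.4641, 3.0000)
after link 2: o_2 = (-2.0000, -3.4641, 3.0000)
after link 3: o_3 = (-5.0000, -2.4641, 3.0000)
after link 4: o_4 = (-6.0000, 1.0000, 1.0000)

-6.000 1.000 1.000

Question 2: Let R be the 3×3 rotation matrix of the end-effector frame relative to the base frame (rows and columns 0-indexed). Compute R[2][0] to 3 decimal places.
-0.500

End-effector x-axis (col 0 of R) = (-0.0000,0.8660,-0.5000)
R[2][0] = -0.5000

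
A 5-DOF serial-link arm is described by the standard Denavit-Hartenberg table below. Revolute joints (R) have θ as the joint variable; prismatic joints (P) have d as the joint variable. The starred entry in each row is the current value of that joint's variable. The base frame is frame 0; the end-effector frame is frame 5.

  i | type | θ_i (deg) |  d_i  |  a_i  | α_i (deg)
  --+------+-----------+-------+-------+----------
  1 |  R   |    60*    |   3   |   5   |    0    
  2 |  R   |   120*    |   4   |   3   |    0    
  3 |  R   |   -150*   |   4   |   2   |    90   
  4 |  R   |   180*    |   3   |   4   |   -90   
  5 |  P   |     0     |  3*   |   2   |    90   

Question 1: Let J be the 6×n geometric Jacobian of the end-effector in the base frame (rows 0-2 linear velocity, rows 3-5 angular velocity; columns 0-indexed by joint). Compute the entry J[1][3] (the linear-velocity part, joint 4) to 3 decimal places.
axis z_3 = (0.5000,-0.8660,0.0000); lever o_n−o_3 = (-3.6962,-5.5981,-3.0000)
cross product → J_v[:, 3] = (2.5981,1.5000,-6.0000)
J_ω[:, 3] = z_3
entry J[1][3] = 1.5000

1.500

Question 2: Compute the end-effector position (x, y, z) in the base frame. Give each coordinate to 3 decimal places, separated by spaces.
-2.464 -0.268 8.000

after link 1: o_1 = (2.5000, 4.3301, 3.0000)
after link 2: o_2 = (-0.5000, 4.3301, 7.0000)
after link 3: o_3 = (1.2321, 5.3301, 11.0000)
after link 4: o_4 = (-0.7321, 0.7321, 11.0000)
after link 5: o_5 = (-2.4641, -0.2679, 8.0000)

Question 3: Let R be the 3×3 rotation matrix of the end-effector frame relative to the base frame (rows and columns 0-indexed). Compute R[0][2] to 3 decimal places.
0.500

End-effector z-axis (col 2 of R) = (0.5000,-0.8660,0.0000)
R[0][2] = 0.5000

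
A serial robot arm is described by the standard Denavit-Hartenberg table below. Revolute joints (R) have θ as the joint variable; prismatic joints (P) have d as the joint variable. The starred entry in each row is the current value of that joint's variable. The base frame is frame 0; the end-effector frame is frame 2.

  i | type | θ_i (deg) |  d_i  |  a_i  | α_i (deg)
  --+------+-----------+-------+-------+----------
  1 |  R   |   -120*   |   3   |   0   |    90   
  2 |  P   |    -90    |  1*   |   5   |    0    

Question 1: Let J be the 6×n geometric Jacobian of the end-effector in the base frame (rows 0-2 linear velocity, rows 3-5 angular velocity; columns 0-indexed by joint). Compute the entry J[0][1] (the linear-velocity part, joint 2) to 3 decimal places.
prismatic axis z_1 = (-0.8660,0.5000,0.0000)
J_v[:, 1] = z_1; J_ω[:, 1] = (0,0,0)
entry J[0][1] = -0.8660

-0.866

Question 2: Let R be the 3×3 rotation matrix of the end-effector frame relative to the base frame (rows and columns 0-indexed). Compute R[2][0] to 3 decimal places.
End-effector x-axis (col 0 of R) = (-0.0000,-0.0000,-1.0000)
R[2][0] = -1.0000

-1.000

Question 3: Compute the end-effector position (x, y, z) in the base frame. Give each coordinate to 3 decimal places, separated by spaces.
-0.866 0.500 -2.000

after link 1: o_1 = (0.0000, 0.0000, 3.0000)
after link 2: o_2 = (-0.8660, 0.5000, -2.0000)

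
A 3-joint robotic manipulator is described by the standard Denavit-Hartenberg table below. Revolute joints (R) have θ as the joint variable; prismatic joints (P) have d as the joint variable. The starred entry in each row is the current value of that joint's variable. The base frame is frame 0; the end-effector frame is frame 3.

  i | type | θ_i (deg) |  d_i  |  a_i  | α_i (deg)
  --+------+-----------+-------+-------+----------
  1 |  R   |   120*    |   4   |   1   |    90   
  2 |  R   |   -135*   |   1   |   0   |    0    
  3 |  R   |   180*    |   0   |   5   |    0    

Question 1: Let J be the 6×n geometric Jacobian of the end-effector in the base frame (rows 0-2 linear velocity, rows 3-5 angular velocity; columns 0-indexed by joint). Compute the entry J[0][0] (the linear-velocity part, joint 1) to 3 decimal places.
axis z_0 = ẑ; lever o_n−o_0 = (-1.4017,4.4279,7.5355)
cross product → J_v[:, 0] = (-4.4279,-1.4017,0.0000)
J_ω[:, 0] = z_0
entry J[0][0] = -4.4279

-4.428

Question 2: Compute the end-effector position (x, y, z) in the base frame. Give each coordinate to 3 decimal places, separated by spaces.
after link 1: o_1 = (-0.5000, 0.8660, 4.0000)
after link 2: o_2 = (0.3660, 1.3660, 4.0000)
after link 3: o_3 = (-1.4017, 4.4279, 7.5355)

-1.402 4.428 7.536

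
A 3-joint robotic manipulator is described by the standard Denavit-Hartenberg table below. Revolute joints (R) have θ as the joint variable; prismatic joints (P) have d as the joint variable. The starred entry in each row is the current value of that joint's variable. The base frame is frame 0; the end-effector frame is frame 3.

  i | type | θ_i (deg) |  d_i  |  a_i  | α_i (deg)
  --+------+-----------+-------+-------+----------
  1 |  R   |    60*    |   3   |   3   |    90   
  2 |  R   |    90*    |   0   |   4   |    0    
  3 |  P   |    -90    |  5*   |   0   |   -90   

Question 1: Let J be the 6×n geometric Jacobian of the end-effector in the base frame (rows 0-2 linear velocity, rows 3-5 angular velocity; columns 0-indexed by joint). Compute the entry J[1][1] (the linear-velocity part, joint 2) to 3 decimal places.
-3.464

axis z_1 = (0.8660,-0.5000,0.0000); lever o_n−o_1 = (4.3301,-2.5000,4.0000)
cross product → J_v[:, 1] = (-2.0000,-3.4641,0.0000)
J_ω[:, 1] = z_1
entry J[1][1] = -3.4641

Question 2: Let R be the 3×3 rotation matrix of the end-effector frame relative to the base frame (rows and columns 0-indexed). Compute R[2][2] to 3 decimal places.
1.000

End-effector z-axis (col 2 of R) = (0.0000,-0.0000,1.0000)
R[2][2] = 1.0000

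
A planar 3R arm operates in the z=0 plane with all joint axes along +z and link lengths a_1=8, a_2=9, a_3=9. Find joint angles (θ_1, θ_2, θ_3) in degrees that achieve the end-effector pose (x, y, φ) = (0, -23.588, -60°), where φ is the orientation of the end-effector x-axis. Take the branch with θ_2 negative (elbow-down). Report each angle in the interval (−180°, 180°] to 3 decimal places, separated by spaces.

wrist centre = target − a_3·(cos φ, sin φ) = (-4.5000, -15.7938)
cos θ_2 = (269.6932−8²−9²)/(2·8·9) = 0.8659; θ_2 = -30.0115° (elbow-down)
β = atan2(-15.7938,-4.5000) = -105.9034°; ψ = atan2(-4.5016,15.7933) = -15.9091°
θ_1 = β − ψ = -89.9943°
θ_3 = φ − θ_1 − θ_2 = 60.0058° (wrapped to (-180°,180°])

-89.994 -30.011 60.006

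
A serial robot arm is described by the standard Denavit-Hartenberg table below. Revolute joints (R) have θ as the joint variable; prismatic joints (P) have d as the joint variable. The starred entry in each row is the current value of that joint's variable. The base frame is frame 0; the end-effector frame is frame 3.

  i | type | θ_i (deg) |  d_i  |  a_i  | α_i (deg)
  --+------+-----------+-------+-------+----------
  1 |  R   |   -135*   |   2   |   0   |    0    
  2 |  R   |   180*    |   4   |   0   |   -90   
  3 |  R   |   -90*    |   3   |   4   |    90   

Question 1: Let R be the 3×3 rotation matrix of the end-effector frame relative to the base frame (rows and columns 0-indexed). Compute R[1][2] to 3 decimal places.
-0.707

End-effector z-axis (col 2 of R) = (-0.7071,-0.7071,0.0000)
R[1][2] = -0.7071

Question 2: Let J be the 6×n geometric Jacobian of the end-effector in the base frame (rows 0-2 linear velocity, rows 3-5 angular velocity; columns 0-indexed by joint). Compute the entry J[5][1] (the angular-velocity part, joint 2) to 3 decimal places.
axis z_1 = (0.0000,0.0000,1.0000); lever o_n−o_1 = (-2.1213,2.1213,8.0000)
cross product → J_v[:, 1] = (-2.1213,-2.1213,0.0000)
J_ω[:, 1] = z_1
entry J[5][1] = 1.0000

1.000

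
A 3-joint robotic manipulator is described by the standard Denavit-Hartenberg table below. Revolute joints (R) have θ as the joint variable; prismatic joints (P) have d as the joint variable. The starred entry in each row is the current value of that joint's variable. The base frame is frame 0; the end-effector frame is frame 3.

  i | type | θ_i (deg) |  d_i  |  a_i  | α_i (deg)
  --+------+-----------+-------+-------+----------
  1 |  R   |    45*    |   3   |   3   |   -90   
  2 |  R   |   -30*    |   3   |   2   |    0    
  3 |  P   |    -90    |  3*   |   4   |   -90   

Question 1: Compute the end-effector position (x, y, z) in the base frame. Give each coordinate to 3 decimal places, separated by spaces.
-2.311 6.174 7.464

after link 1: o_1 = (2.1213, 2.1213, 3.0000)
after link 2: o_2 = (1.2247, 5.4674, 4.0000)
after link 3: o_3 = (-2.3108, 6.1745, 7.4641)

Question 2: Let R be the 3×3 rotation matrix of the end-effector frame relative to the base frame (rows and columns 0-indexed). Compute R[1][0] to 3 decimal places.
-0.354

End-effector x-axis (col 0 of R) = (-0.3536,-0.3536,0.8660)
R[1][0] = -0.3536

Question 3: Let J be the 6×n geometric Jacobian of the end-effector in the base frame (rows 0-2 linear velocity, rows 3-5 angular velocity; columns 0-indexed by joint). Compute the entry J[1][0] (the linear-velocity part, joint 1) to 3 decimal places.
axis z_0 = ẑ; lever o_n−o_0 = (-2.3108,6.1745,7.4641)
cross product → J_v[:, 0] = (-6.1745,-2.3108,0.0000)
J_ω[:, 0] = z_0
entry J[1][0] = -2.3108

-2.311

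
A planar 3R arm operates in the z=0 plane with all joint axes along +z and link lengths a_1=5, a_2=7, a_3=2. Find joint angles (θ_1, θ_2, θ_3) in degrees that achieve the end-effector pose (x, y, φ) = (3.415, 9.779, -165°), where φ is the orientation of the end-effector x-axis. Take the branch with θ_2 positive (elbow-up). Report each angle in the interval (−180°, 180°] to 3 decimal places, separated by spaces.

44.989 30.020 119.991

wrist centre = target − a_3·(cos φ, sin φ) = (5.3469, 10.2966)
cos θ_2 = (134.6096−5²−7²)/(2·5·7) = 0.8659; θ_2 = 30.0200° (elbow-up)
β = atan2(10.2966,5.3469) = 62.5580°; ψ = atan2(3.5021,11.0610) = 17.5688°
θ_1 = β − ψ = 44.9892°
θ_3 = φ − θ_1 − θ_2 = 119.9908° (wrapped to (-180°,180°])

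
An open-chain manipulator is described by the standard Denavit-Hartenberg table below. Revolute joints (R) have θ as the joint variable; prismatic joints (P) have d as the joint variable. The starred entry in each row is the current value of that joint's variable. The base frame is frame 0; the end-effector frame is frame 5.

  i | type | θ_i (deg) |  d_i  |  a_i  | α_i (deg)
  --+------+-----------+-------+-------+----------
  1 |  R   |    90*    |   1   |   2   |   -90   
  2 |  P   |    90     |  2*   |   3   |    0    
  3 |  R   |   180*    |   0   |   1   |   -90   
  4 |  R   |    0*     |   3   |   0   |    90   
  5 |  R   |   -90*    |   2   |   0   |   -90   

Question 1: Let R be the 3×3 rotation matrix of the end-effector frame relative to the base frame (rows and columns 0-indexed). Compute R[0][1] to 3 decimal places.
1.000

End-effector y-axis (col 1 of R) = (1.0000,-0.0000,0.0000)
R[0][1] = 1.0000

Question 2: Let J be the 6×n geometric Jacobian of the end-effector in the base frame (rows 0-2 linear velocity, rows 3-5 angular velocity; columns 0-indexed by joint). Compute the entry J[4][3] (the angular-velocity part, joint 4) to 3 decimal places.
1.000

axis z_3 = (0.0000,1.0000,0.0000); lever o_n−o_3 = (-2.0000,3.0000,0.0000)
cross product → J_v[:, 3] = (0.0000,-0.0000,2.0000)
J_ω[:, 3] = z_3
entry J[4][3] = 1.0000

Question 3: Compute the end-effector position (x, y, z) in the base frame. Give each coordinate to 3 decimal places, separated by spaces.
after link 1: o_1 = (0.0000, 2.0000, 1.0000)
after link 2: o_2 = (-2.0000, 2.0000, -2.0000)
after link 3: o_3 = (-2.0000, 2.0000, -1.0000)
after link 4: o_4 = (-2.0000, 5.0000, -1.0000)
after link 5: o_5 = (-4.0000, 5.0000, -1.0000)

-4.000 5.000 -1.000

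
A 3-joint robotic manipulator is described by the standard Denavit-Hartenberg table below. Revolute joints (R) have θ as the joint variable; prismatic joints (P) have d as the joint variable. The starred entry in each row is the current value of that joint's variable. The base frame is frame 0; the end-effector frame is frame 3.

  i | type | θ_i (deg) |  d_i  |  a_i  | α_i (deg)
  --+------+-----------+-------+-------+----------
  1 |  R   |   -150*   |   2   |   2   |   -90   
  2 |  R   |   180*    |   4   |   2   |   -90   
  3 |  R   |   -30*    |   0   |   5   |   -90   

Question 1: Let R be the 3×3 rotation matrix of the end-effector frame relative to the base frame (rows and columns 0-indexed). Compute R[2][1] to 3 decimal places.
End-effector y-axis (col 1 of R) = (-0.0000,0.0000,-1.0000)
R[2][1] = -1.0000

-1.000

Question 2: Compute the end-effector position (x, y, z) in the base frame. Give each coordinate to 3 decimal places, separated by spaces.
7.000 -3.464 2.000

after link 1: o_1 = (-1.7321, -1.0000, 2.0000)
after link 2: o_2 = (2.0000, -3.4641, 2.0000)
after link 3: o_3 = (7.0000, -3.4641, 2.0000)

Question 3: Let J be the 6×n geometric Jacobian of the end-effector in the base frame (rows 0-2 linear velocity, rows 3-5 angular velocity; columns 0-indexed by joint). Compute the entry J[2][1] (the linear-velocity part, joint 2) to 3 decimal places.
axis z_1 = (0.5000,-0.8660,0.0000); lever o_n−o_1 = (8.7321,-2.4641,-0.0000)
cross product → J_v[:, 1] = (0.0000,0.0000,6.3301)
J_ω[:, 1] = z_1
entry J[2][1] = 6.3301

6.330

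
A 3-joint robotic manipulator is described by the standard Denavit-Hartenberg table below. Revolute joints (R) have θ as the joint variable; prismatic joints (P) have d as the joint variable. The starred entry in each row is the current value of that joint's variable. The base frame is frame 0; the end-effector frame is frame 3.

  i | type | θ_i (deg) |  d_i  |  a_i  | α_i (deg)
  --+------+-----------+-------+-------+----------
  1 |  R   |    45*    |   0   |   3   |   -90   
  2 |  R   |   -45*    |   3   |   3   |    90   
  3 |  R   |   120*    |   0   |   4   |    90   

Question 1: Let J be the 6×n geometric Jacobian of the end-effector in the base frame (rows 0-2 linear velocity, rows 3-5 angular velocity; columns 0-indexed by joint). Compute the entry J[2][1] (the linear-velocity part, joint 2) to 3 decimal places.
axis z_1 = (-0.7071,0.7071,0.0000); lever o_n−o_1 = (-4.0708,5.0708,0.7071)
cross product → J_v[:, 1] = (0.5000,0.5000,-0.7071)
J_ω[:, 1] = z_1
entry J[2][1] = -0.7071

-0.707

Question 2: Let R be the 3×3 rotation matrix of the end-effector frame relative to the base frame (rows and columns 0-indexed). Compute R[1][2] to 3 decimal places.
End-effector z-axis (col 2 of R) = (0.0795,0.7866,0.6124)
R[1][2] = 0.7866

0.787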